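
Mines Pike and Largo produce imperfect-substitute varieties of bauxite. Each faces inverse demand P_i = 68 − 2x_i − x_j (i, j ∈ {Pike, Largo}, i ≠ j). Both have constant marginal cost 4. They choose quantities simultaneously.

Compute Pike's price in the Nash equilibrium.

29.6

Mine Pike's profit: π = x_{Pike}(68 − 2x_{Pike} − x_{Largo}) − 4x_{Pike}.
∂π/∂x_{Pike} = 64 − 4x_{Pike} − x_{Largo} = 0 ⇒ x_{Pike} = 16 − 0.25x_{Largo}.
The game is symmetric, so in equilibrium x_{Largo} = x_{Pike}: the reaction function gives 1.25x_{Pike} = 16, hence x_{Pike} = 12.8.
P_{Pike} = 68 − 2·12.8 − 12.8 = 29.6.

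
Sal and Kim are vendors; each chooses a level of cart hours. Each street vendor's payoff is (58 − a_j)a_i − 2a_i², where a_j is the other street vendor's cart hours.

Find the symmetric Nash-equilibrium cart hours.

11.6

Sal's payoff is (58 − a_K)a_S − 2a_S².
∂π/∂a_S = 58 − a_K − 4a_S = 0, so a_S = 14.5 − 0.25a_K.
The game is symmetric, so in equilibrium a_K = a_S: the reaction function gives 1.25a_S = 14.5, hence a_S = 11.6.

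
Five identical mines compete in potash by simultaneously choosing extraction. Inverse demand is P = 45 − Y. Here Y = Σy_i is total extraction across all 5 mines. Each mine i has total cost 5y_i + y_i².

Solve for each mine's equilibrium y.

5

A representative mine's profit is π_i = y_i(45 − Y) − 5y_i − y_i², with Y = y_i + Σ_{j≠i} y_j.
First-order condition: 40 − 4y_i − Σ_{j≠i} y_j = 0.
In a symmetric equilibrium every mine chooses the same y, so Σ_{j≠i} y_j = 4y. The condition becomes 40 − 8y = 0, giving y = 40/8 = 5.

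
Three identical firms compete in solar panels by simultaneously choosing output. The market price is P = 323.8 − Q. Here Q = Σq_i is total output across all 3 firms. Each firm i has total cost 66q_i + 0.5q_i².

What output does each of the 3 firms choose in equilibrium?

51.56

A representative firm's profit is π_i = q_i(323.8 − Q) − 66q_i − 0.5q_i², with Q = q_i + Σ_{j≠i} q_j.
First-order condition: 257.8 − 3q_i − Σ_{j≠i} q_j = 0.
Imposing symmetry (q_j = q for all j) turns Σ_{j≠i} q_j into 2q, so 257.8 = 5q and q = 51.56.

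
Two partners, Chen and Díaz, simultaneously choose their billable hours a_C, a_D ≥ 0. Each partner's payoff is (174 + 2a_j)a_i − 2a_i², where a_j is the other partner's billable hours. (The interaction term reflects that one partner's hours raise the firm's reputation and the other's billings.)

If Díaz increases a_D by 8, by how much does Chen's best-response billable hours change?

Chen's payoff is (174 + 2a_D)a_C − 2a_C².
∂π/∂a_C = 174 + 2a_D − 4a_C = 0, so a_C = 43.5 + 0.5a_D.
The reaction-function slope is 0.5, so an 8-unit rise in a_D moves a_C by 0.5 × 8 = 4. Chen's best response rises — the actions are strategic complements.

4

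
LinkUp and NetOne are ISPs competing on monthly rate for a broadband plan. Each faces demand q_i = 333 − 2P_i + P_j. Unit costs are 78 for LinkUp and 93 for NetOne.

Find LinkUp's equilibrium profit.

15138

LinkUp's profit: π = (P_{LinkUp} − 78)(333 − 2P_{LinkUp} + P_{NetOne}).
∂π/∂P_{LinkUp} = 489 − 4P_{LinkUp} + P_{NetOne} = 0 ⇒ P_{LinkUp} = 122.25 + 0.25P_{NetOne}.
Similarly P_{NetOne} = 129.75 + 0.25P_{LinkUp}.
Plugging P_{NetOne} into LinkUp's best response: P_{LinkUp} = 122.25 + 0.25(129.75 + 0.25P_{LinkUp}) ⇒ 0.9375P_{LinkUp} = 154.6875, so P_{LinkUp} = 165.
Then P_{NetOne} = 129.75 + 0.25·165 = 171.
q_{LinkUp} = 333 − 2·165 + 171 = 174.
Profit = (165 − 78)·174 = 15138.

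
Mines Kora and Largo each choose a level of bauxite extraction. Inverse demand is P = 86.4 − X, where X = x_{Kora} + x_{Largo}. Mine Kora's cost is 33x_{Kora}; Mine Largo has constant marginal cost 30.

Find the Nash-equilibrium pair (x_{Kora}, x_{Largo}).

16.8, 19.8

Mine Kora's profit: π = x_{Kora}(86.4 − (x_{Kora} + x_{Largo})) − 33x_{Kora}.
∂π/∂x_{Kora} = 53.4 − 2x_{Kora} − x_{Largo} = 0, so x_{Kora} = 26.7 − 0.5x_{Largo}.
By the same steps for Largo: x_{Largo} = 28.2 − 0.5x_{Kora}.
Substituting the second reaction function into the first: x_{Kora} = 26.7 − 0.5(28.2 − 0.5x_{Kora}), which gives 0.75x_{Kora} = 12.6 ⇒ x_{Kora} = 16.8.
Then x_{Largo} = 28.2 − 0.5·16.8 = 19.8.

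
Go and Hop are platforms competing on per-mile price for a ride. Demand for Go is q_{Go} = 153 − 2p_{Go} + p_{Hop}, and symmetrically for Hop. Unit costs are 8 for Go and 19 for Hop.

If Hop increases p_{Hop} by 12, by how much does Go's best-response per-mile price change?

3

Go's profit: π = (p_{Go} − 8)(153 − 2p_{Go} + p_{Hop}).
∂π/∂p_{Go} = 169 − 4p_{Go} + p_{Hop} = 0 ⇒ p_{Go} = 42.25 + 0.25p_{Hop}.
The reaction-function slope is 0.25, so a 12-unit rise in p_{Hop} moves p_{Go} by 0.25 × 12 = 3. Go's best response rises — the actions are strategic complements.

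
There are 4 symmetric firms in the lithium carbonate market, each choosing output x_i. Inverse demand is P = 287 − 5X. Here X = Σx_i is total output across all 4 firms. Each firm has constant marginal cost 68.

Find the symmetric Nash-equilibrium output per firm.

8.76

A representative firm's profit is π_i = x_i(287 − 5X) − 68x_i, with X = x_i + Σ_{j≠i} x_j.
First-order condition: 219 − 10x_i − 5Σ_{j≠i} x_j = 0.
Imposing symmetry (x_j = x for all j) turns Σ_{j≠i} x_j into 3x, so 219 = 25x and x = 8.76.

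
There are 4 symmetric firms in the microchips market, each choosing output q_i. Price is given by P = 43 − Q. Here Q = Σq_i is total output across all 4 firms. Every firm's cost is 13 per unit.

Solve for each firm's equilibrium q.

A representative firm's profit is π_i = q_i(43 − Q) − 13q_i, with Q = q_i + Σ_{j≠i} q_j.
First-order condition: 30 − 2q_i − Σ_{j≠i} q_j = 0.
Imposing symmetry (q_j = q for all j) turns Σ_{j≠i} q_j into 3q, so 30 = 5q and q = 6.

6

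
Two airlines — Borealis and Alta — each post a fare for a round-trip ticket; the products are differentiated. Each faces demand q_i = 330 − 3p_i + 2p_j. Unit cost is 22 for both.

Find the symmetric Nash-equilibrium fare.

99

Borealis's profit: π = (p_{Borealis} − 22)(330 − 3p_{Borealis} + 2p_{Alta}).
∂π/∂p_{Borealis} = 396 − 6p_{Borealis} + 2p_{Alta} = 0 ⇒ p_{Borealis} = 66 + (1/3)p_{Alta}.
The game is symmetric, so in equilibrium p_{Alta} = p_{Borealis}: the reaction function gives (2/3)p_{Borealis} = 66, hence p_{Borealis} = 99.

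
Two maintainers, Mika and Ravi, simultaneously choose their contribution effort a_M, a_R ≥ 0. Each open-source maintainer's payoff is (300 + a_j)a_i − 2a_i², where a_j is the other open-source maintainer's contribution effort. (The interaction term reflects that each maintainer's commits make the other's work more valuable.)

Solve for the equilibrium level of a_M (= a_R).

100

Mika's payoff is (300 + a_R)a_M − 2a_M².
∂π/∂a_M = 300 + a_R − 4a_M = 0, so a_M = 75 + 0.25a_R.
The game is symmetric, so in equilibrium a_R = a_M: the reaction function gives 0.75a_M = 75, hence a_M = 100.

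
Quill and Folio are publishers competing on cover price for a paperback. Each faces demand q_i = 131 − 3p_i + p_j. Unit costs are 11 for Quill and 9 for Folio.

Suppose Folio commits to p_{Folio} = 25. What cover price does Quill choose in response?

Quill's profit: π = (p_{Quill} − 11)(131 − 3p_{Quill} + p_{Folio}).
∂π/∂p_{Quill} = 164 − 6p_{Quill} + p_{Folio} = 0 ⇒ p_{Quill} = 82/3 + (1/6)p_{Folio}.
At p_{Folio} = 25: p_{Quill} = 82/3 + (1/6)·25 = 31.5.

31.5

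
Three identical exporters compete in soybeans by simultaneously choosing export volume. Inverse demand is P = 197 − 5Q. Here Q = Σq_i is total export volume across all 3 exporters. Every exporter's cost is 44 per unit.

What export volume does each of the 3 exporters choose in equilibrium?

7.65

A representative exporter's profit is π_i = q_i(197 − 5Q) − 44q_i, with Q = q_i + Σ_{j≠i} q_j.
First-order condition: 153 − 10q_i − 5Σ_{j≠i} q_j = 0.
In a symmetric equilibrium every exporter chooses the same q, so Σ_{j≠i} q_j = 2q. The condition becomes 153 − 20q = 0, giving q = 153/20 = 7.65.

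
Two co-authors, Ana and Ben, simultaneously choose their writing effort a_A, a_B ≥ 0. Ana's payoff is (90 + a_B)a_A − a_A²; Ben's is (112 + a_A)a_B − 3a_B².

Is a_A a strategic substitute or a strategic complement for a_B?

strategic complements

Expanding Ana's payoff: 90a_A + a_Ba_A − a_A².
∂π/∂a_A = 90 + a_B − 2a_A = 0, so a_A = 45 + 0.5a_B.
The best-response slope da_A/da_B = 0.5 > 0: the reaction function is upward-sloping, so the choices are strategic complements.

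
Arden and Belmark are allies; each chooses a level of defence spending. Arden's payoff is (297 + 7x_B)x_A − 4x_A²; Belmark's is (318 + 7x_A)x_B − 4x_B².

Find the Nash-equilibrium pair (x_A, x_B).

Expanding Arden's payoff: 297x_A + 7x_Bx_A − 4x_A².
∂π/∂x_A = 297 + 7x_B − 8x_A = 0, so x_A = 37.125 + 0.875x_B.
Likewise for Belmark: x_B = 39.75 + 0.875x_A.
Substituting the second reaction function into the first: x_A = 37.125 + 0.875(39.75 + 0.875x_A), which gives (15/64)x_A = 2301/32 ⇒ x_A = 306.8.
Then x_B = 39.75 + 0.875·306.8 = 308.2.

306.8, 308.2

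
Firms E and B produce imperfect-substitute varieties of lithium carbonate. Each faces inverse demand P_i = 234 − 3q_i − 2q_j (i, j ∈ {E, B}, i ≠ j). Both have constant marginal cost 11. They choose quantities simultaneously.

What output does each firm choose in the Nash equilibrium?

27.875

Firm E's profit: π = q_E(234 − 3q_E − 2q_B) − 11q_E.
∂π/∂q_E = 223 − 6q_E − 2q_B = 0 ⇒ q_E = 223/6 − (1/3)q_B.
By symmetry q_B = q_E; substituting into the reaction function, (4/3)q_E = 223/6 and q_E = 27.875.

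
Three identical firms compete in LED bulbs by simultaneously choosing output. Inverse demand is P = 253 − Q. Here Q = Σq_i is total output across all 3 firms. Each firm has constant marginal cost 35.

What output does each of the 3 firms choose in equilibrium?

54.5

A representative firm's profit is π_i = q_i(253 − Q) − 35q_i, with Q = q_i + Σ_{j≠i} q_j.
First-order condition: 218 − 2q_i − Σ_{j≠i} q_j = 0.
With identical firms, set every q_j = q: then 218 − 2q − 2q = 0, i.e. q = 218/4 = 54.5.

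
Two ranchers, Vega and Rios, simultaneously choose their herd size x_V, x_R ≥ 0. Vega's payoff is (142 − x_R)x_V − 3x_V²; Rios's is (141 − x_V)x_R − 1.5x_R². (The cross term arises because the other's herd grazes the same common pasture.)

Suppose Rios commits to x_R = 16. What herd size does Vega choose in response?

Expanding Vega's payoff: 142x_V − x_Rx_V − 3x_V².
∂π/∂x_V = 142 − x_R − 6x_V = 0, so x_V = 71/3 − (1/6)x_R.
At x_R = 16: x_V = 71/3 − (1/6)·16 = 21.

21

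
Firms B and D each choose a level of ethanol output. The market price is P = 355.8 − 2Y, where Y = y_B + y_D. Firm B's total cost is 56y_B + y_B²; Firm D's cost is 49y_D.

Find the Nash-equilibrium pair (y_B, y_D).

29.28, 62.06

Firm B's profit: π = y_B(355.8 − 2(y_B + y_D)) − 56y_B − y_B².
∂π/∂y_B = 299.8 − 6y_B − 2y_D = 0, so y_B = 1499/30 − (1/3)y_D.
For D: ∂π/∂y_D = 306.8 − 4y_D − 2y_B = 0 ⇒ y_D = 76.7 − 0.5y_B.
Substituting the second reaction function into the first: y_B = 1499/30 − (1/3)(76.7 − 0.5y_B), which gives (5/6)y_B = 24.4 ⇒ y_B = 29.28.
Then y_D = 76.7 − 0.5·29.28 = 62.06.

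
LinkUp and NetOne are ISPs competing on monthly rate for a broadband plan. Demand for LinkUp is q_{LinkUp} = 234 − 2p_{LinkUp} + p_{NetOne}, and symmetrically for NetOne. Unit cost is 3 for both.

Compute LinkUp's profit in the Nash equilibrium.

LinkUp's profit: π = (p_{LinkUp} − 3)(234 − 2p_{LinkUp} + p_{NetOne}).
∂π/∂p_{LinkUp} = 240 − 4p_{LinkUp} + p_{NetOne} = 0 ⇒ p_{LinkUp} = 60 + 0.25p_{NetOne}.
By symmetry p_{NetOne} = p_{LinkUp}; substituting into the reaction function, 0.75p_{LinkUp} = 60 and p_{LinkUp} = 80.
q_{LinkUp} = 234 − 2·80 + 80 = 154.
Profit = (80 − 3)·154 = 11858.

11858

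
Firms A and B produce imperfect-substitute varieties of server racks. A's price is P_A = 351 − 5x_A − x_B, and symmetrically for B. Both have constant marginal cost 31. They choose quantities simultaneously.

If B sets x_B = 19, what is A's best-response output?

Firm A's profit: π = x_A(351 − 5x_A − x_B) − 31x_A.
∂π/∂x_A = 320 − 10x_A − x_B = 0 ⇒ x_A = 32 − 0.1x_B.
At x_B = 19: x_A = 32 − 0.1·19 = 30.1.

30.1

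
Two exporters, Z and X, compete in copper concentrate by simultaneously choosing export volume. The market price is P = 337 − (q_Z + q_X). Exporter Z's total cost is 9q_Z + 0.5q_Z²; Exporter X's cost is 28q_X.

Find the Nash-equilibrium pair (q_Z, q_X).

69.4, 119.8

Exporter Z's profit: π = q_Z(337 − (q_Z + q_X)) − 9q_Z − 0.5q_Z².
∂π/∂q_Z = 328 − 3q_Z − q_X = 0, so q_Z = 328/3 − (1/3)q_X.
For X: ∂π/∂q_X = 309 − 2q_X − q_Z = 0 ⇒ q_X = 154.5 − 0.5q_Z.
Plugging q_X into Z's best response: q_Z = 328/3 − (1/3)(154.5 − 0.5q_Z) ⇒ (5/6)q_Z = 347/6, so q_Z = 69.4.
Then q_X = 154.5 − 0.5·69.4 = 119.8.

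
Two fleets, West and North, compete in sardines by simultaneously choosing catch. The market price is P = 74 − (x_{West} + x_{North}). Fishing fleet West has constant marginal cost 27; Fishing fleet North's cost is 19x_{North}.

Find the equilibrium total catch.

34

Fishing fleet West's profit: π = x_{West}(74 − (x_{West} + x_{North})) − 27x_{West}.
∂π/∂x_{West} = 47 − 2x_{West} − x_{North} = 0, so x_{West} = 23.5 − 0.5x_{North}.
By the same steps for North: x_{North} = 27.5 − 0.5x_{West}.
Solving the two reaction functions simultaneously: (1 − (−0.5)(−0.5))x_{West} = 23.5 − 0.5·27.5, so 0.75x_{West} = 9.75 and x_{West} = 13.
Then x_{North} = 27.5 − 0.5·13 = 21.
Total catch: 13 + 21 = 34.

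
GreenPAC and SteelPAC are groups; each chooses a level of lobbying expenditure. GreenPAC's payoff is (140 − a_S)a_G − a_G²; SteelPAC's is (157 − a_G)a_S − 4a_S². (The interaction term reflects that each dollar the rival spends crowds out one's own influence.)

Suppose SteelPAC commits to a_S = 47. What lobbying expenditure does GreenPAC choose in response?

46.5

Expanding GreenPAC's payoff: 140a_G − a_Sa_G − a_G².
∂π/∂a_G = 140 − a_S − 2a_G = 0, so a_G = 70 − 0.5a_S.
At a_S = 47: a_G = 70 − 0.5·47 = 46.5.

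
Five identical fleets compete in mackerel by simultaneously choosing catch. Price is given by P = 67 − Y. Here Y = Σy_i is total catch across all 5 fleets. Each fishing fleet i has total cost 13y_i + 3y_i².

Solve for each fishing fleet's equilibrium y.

4.5

A representative fishing fleet's profit is π_i = y_i(67 − Y) − 13y_i − 3y_i², with Y = y_i + Σ_{j≠i} y_j.
First-order condition: 54 − 8y_i − Σ_{j≠i} y_j = 0.
In a symmetric equilibrium every fishing fleet chooses the same y, so Σ_{j≠i} y_j = 4y. The condition becomes 54 − 12y = 0, giving y = 54/12 = 4.5.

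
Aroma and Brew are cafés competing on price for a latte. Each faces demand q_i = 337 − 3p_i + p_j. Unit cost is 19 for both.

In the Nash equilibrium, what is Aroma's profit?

10728.12

Aroma's profit: π = (p_{Aroma} − 19)(337 − 3p_{Aroma} + p_{Brew}).
∂π/∂p_{Aroma} = 394 − 6p_{Aroma} + p_{Brew} = 0 ⇒ p_{Aroma} = 197/3 + (1/6)p_{Brew}.
Setting p_{Aroma} = p_{Brew} in the reaction function: p_{Aroma} = 197/3 + (1/6)p_{Aroma}, so p_{Aroma} = (197/3) / (5/6) = 78.8.
q_{Aroma} = 337 − 3·78.8 + 78.8 = 179.4.
Profit = (78.8 − 19)·179.4 = 10728.12.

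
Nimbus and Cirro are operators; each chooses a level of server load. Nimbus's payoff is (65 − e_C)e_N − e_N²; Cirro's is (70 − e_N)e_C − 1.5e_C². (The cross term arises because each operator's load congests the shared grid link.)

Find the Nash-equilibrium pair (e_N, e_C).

Expanding Nimbus's payoff: 65e_N − e_Ce_N − e_N².
∂π/∂e_N = 65 − e_C − 2e_N = 0, so e_N = 32.5 − 0.5e_C.
Likewise for Cirro: e_C = 70/3 − (1/3)e_N.
Solving the two reaction functions simultaneously: (1 − (−0.5)(−1/3))e_N = 32.5 − 0.5·(70/3), so (5/6)e_N = 125/6 and e_N = 25.
Then e_C = 70/3 − (1/3)·25 = 15.

25, 15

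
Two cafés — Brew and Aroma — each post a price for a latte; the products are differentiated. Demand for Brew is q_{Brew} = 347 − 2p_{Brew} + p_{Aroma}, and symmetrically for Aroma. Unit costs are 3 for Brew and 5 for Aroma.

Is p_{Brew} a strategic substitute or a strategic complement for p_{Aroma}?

Brew's profit: π = (p_{Brew} − 3)(347 − 2p_{Brew} + p_{Aroma}).
∂π/∂p_{Brew} = 353 − 4p_{Brew} + p_{Aroma} = 0 ⇒ p_{Brew} = 88.25 + 0.25p_{Aroma}.
The best-response slope dp_{Brew}/dp_{Aroma} = 0.25 > 0: the reaction function is upward-sloping, so the choices are strategic complements.

strategic complements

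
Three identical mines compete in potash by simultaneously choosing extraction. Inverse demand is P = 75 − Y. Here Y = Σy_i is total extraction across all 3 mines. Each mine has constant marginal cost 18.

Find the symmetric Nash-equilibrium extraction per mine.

14.25

A representative mine's profit is π_i = y_i(75 − Y) − 18y_i, with Y = y_i + Σ_{j≠i} y_j.
First-order condition: 57 − 2y_i − Σ_{j≠i} y_j = 0.
In a symmetric equilibrium every mine chooses the same y, so Σ_{j≠i} y_j = 2y. The condition becomes 57 − 4y = 0, giving y = 57/4 = 14.25.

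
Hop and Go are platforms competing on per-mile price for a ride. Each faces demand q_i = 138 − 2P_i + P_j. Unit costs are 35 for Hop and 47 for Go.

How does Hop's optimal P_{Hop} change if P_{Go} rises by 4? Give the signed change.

Hop's profit: π = (P_{Hop} − 35)(138 − 2P_{Hop} + P_{Go}).
∂π/∂P_{Hop} = 208 − 4P_{Hop} + P_{Go} = 0 ⇒ P_{Hop} = 52 + 0.25P_{Go}.
The reaction-function slope is 0.25, so a 4-unit rise in P_{Go} moves P_{Hop} by 0.25 × 4 = 1. Hop's best response rises — the actions are strategic complements.

1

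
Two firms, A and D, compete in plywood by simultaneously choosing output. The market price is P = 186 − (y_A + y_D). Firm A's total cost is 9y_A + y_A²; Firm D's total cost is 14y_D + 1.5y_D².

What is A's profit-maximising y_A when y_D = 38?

Firm A's profit: π = y_A(186 − (y_A + y_D)) − 9y_A − y_A².
∂π/∂y_A = 177 − 4y_A − y_D = 0, so y_A = 44.25 − 0.25y_D.
At y_D = 38: y_A = 44.25 − 0.25·38 = 34.75.

34.75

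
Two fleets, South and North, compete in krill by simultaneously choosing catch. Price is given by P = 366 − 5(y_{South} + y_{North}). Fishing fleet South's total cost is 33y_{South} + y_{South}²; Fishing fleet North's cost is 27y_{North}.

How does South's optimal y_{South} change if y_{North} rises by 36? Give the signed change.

Fishing fleet South's profit: π = y_{South}(366 − 5(y_{South} + y_{North})) − 33y_{South} − y_{South}².
∂π/∂y_{South} = 333 − 12y_{South} − 5y_{North} = 0, so y_{South} = 27.75 − (5/12)y_{North}.
The reaction-function slope is −5/12, so a 36-unit rise in y_{North} moves y_{South} by −5/12 × 36 = −15. South's best response falls — the actions are strategic substitutes.

-15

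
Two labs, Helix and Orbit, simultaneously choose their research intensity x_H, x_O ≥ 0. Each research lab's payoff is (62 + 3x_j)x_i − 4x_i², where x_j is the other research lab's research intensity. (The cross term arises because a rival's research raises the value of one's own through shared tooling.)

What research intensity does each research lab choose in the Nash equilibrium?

Helix's payoff is (62 + 3x_O)x_H − 4x_H².
∂π/∂x_H = 62 + 3x_O − 8x_H = 0, so x_H = 7.75 + 0.375x_O.
Setting x_H = x_O in the reaction function: x_H = 7.75 + 0.375x_H, so x_H = 7.75 / 0.625 = 12.4.

12.4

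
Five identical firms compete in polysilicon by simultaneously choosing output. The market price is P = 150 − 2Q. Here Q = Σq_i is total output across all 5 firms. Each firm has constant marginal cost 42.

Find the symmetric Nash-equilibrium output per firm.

A representative firm's profit is π_i = q_i(150 − 2Q) − 42q_i, with Q = q_i + Σ_{j≠i} q_j.
First-order condition: 108 − 4q_i − 2Σ_{j≠i} q_j = 0.
Imposing symmetry (q_j = q for all j) turns Σ_{j≠i} q_j into 4q, so 108 = 12q and q = 9.

9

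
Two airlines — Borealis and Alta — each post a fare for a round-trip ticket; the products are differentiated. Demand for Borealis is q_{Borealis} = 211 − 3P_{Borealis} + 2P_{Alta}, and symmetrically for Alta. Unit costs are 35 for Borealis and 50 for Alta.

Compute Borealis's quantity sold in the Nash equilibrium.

140.4375

Borealis's profit: π = (P_{Borealis} − 35)(211 − 3P_{Borealis} + 2P_{Alta}).
∂π/∂P_{Borealis} = 316 − 6P_{Borealis} + 2P_{Alta} = 0 ⇒ P_{Borealis} = 158/3 + (1/3)P_{Alta}.
Similarly P_{Alta} = 361/6 + (1/3)P_{Borealis}.
Substituting the second reaction function into the first: P_{Borealis} = 158/3 + (1/3)(361/6 + (1/3)P_{Borealis}), which gives (8/9)P_{Borealis} = 1309/18 ⇒ P_{Borealis} = 81.8125.
Then P_{Alta} = 361/6 + (1/3)·81.8125 = 87.4375.
q_{Borealis} = 211 − 3·81.8125 + 2·87.4375 = 140.4375.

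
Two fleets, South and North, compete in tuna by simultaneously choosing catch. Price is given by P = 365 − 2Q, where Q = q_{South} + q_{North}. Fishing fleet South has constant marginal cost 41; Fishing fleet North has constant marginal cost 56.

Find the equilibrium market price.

154

Fishing fleet South's profit: π = q_{South}(365 − 2(q_{South} + q_{North})) − 41q_{South}.
∂π/∂q_{South} = 324 − 4q_{South} − 2q_{North} = 0, so q_{South} = 81 − 0.5q_{North}.
By the same steps for North: q_{North} = 77.25 − 0.5q_{South}.
Substituting the second reaction function into the first: q_{South} = 81 − 0.5(77.25 − 0.5q_{South}), which gives 0.75q_{South} = 42.375 ⇒ q_{South} = 56.5.
Then q_{North} = 77.25 − 0.5·56.5 = 49.
Equilibrium price: P = 365 − 2·105.5 = 154.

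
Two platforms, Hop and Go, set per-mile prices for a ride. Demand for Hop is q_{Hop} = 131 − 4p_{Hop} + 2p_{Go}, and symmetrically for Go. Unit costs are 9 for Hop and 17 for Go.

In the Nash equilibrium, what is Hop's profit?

1584.04

Hop's profit: π = (p_{Hop} − 9)(131 − 4p_{Hop} + 2p_{Go}).
∂π/∂p_{Hop} = 167 − 8p_{Hop} + 2p_{Go} = 0 ⇒ p_{Hop} = 20.875 + 0.25p_{Go}.
Similarly p_{Go} = 24.875 + 0.25p_{Hop}.
Substituting the second reaction function into the first: p_{Hop} = 20.875 + 0.25(24.875 + 0.25p_{Hop}), which gives 0.9375p_{Hop} = 867/32 ⇒ p_{Hop} = 28.9.
Then p_{Go} = 24.875 + 0.25·28.9 = 32.1.
q_{Hop} = 131 − 4·28.9 + 2·32.1 = 79.6.
Profit = (28.9 − 9)·79.6 = 1584.04.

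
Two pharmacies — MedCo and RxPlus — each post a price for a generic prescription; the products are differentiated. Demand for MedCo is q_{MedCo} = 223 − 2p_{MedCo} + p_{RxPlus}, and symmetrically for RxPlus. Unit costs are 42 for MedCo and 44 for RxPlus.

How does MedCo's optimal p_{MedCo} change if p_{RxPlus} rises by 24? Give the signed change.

MedCo's profit: π = (p_{MedCo} − 42)(223 − 2p_{MedCo} + p_{RxPlus}).
∂π/∂p_{MedCo} = 307 − 4p_{MedCo} + p_{RxPlus} = 0 ⇒ p_{MedCo} = 76.75 + 0.25p_{RxPlus}.
The reaction-function slope is 0.25, so a 24-unit rise in p_{RxPlus} moves p_{MedCo} by 0.25 × 24 = 6. MedCo's best response rises — the actions are strategic complements.

6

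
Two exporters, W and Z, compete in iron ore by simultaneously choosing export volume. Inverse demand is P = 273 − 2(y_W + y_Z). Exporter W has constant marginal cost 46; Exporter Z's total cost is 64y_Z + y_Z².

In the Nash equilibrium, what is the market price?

Exporter W's profit: π = y_W(273 − 2(y_W + y_Z)) − 46y_W.
∂π/∂y_W = 227 − 4y_W − 2y_Z = 0, so y_W = 56.75 − 0.5y_Z.
For Z: ∂π/∂y_Z = 209 − 6y_Z − 2y_W = 0 ⇒ y_Z = 209/6 − (1/3)y_W.
Solving the two reaction functions simultaneously: (1 − (−0.5)(−1/3))y_W = 56.75 − 0.5·(209/6), so (5/6)y_W = 118/3 and y_W = 47.2.
Then y_Z = 209/6 − (1/3)·47.2 = 19.1.
Equilibrium price: P = 273 − 2·66.3 = 140.4.

140.4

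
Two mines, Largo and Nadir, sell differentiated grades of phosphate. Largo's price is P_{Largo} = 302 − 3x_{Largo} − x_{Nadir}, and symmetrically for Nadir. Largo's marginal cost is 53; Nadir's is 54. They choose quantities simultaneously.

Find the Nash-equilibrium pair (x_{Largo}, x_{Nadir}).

Mine Largo's profit: π = x_{Largo}(302 − 3x_{Largo} − x_{Nadir}) − 53x_{Largo}.
∂π/∂x_{Largo} = 249 − 6x_{Largo} − x_{Nadir} = 0 ⇒ x_{Largo} = 41.5 − (1/6)x_{Nadir}.
Similarly x_{Nadir} = 124/3 − (1/6)x_{Largo}.
Plugging x_{Nadir} into Largo's best response: x_{Largo} = 41.5 − (1/6)(124/3 − (1/6)x_{Largo}) ⇒ (35/36)x_{Largo} = 623/18, so x_{Largo} = 35.6.
Then x_{Nadir} = 124/3 − (1/6)·35.6 = 35.4.

35.6, 35.4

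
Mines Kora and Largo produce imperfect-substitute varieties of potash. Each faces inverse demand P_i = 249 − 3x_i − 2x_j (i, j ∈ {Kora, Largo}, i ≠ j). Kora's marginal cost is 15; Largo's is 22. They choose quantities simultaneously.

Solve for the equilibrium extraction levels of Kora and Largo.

Mine Kora's profit: π = x_{Kora}(249 − 3x_{Kora} − 2x_{Largo}) − 15x_{Kora}.
∂π/∂x_{Kora} = 234 − 6x_{Kora} − 2x_{Largo} = 0 ⇒ x_{Kora} = 39 − (1/3)x_{Largo}.
Similarly x_{Largo} = 227/6 − (1/3)x_{Kora}.
Substituting the second reaction function into the first: x_{Kora} = 39 − (1/3)(227/6 − (1/3)x_{Kora}), which gives (8/9)x_{Kora} = 475/18 ⇒ x_{Kora} = 29.6875.
Then x_{Largo} = 227/6 − (1/3)·29.6875 = 27.9375.

29.6875, 27.9375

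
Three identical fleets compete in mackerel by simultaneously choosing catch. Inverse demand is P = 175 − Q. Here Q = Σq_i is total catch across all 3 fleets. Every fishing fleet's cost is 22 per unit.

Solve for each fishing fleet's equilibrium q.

A representative fishing fleet's profit is π_i = q_i(175 − Q) − 22q_i, with Q = q_i + Σ_{j≠i} q_j.
First-order condition: 153 − 2q_i − Σ_{j≠i} q_j = 0.
In a symmetric equilibrium every fishing fleet chooses the same q, so Σ_{j≠i} q_j = 2q. The condition becomes 153 − 4q = 0, giving q = 153/4 = 38.25.

38.25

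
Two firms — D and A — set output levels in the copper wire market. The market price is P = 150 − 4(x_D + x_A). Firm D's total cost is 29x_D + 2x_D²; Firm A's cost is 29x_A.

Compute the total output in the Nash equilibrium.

Firm D's profit: π = x_D(150 − 4(x_D + x_A)) − 29x_D − 2x_D².
∂π/∂x_D = 121 − 12x_D − 4x_A = 0, so x_D = 121/12 − (1/3)x_A.
For A: ∂π/∂x_A = 121 − 8x_A − 4x_D = 0 ⇒ x_A = 15.125 − 0.5x_D.
Plugging x_A into D's best response: x_D = 121/12 − (1/3)(15.125 − 0.5x_D) ⇒ (5/6)x_D = 121/24, so x_D = 6.05.
Then x_A = 15.125 − 0.5·6.05 = 12.1.
Total output: 6.05 + 12.1 = 18.15.

18.15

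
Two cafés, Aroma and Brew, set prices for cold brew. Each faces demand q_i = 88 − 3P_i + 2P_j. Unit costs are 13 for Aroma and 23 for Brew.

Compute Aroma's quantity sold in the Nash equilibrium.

61.875

Aroma's profit: π = (P_{Aroma} − 13)(88 − 3P_{Aroma} + 2P_{Brew}).
∂π/∂P_{Aroma} = 127 − 6P_{Aroma} + 2P_{Brew} = 0 ⇒ P_{Aroma} = 127/6 + (1/3)P_{Brew}.
Similarly P_{Brew} = 157/6 + (1/3)P_{Aroma}.
Plugging P_{Brew} into Aroma's best response: P_{Aroma} = 127/6 + (1/3)(157/6 + (1/3)P_{Aroma}) ⇒ (8/9)P_{Aroma} = 269/9, so P_{Aroma} = 33.625.
Then P_{Brew} = 157/6 + (1/3)·33.625 = 37.375.
q_{Aroma} = 88 − 3·33.625 + 2·37.375 = 61.875.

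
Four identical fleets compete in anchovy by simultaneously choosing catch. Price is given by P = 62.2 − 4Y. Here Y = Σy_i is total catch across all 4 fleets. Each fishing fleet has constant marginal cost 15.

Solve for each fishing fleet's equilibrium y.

2.36

A representative fishing fleet's profit is π_i = y_i(62.2 − 4Y) − 15y_i, with Y = y_i + Σ_{j≠i} y_j.
First-order condition: 47.2 − 8y_i − 4Σ_{j≠i} y_j = 0.
In a symmetric equilibrium every fishing fleet chooses the same y, so Σ_{j≠i} y_j = 3y. The condition becomes 47.2 − 20y = 0, giving y = 47.2/20 = 2.36.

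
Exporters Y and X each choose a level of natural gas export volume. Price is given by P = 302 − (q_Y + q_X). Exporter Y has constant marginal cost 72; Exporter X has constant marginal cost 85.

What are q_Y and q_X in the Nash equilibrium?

Exporter Y's profit: π = q_Y(302 − (q_Y + q_X)) − 72q_Y.
∂π/∂q_Y = 230 − 2q_Y − q_X = 0, so q_Y = 115 − 0.5q_X.
By the same steps for X: q_X = 108.5 − 0.5q_Y.
Plugging q_X into Y's best response: q_Y = 115 − 0.5(108.5 − 0.5q_Y) ⇒ 0.75q_Y = 60.75, so q_Y = 81.
Then q_X = 108.5 − 0.5·81 = 68.

81, 68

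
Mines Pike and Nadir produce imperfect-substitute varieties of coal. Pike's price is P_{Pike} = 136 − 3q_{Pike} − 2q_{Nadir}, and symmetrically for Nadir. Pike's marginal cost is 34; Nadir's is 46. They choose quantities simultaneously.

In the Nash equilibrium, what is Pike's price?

Mine Pike's profit: π = q_{Pike}(136 − 3q_{Pike} − 2q_{Nadir}) − 34q_{Pike}.
∂π/∂q_{Pike} = 102 − 6q_{Pike} − 2q_{Nadir} = 0 ⇒ q_{Pike} = 17 − (1/3)q_{Nadir}.
Similarly q_{Nadir} = 15 − (1/3)q_{Pike}.
Plugging q_{Nadir} into Pike's best response: q_{Pike} = 17 − (1/3)(15 − (1/3)q_{Pike}) ⇒ (8/9)q_{Pike} = 12, so q_{Pike} = 13.5.
Then q_{Nadir} = 15 − (1/3)·13.5 = 10.5.
P_{Pike} = 136 − 3·13.5 − 2·10.5 = 74.5.

74.5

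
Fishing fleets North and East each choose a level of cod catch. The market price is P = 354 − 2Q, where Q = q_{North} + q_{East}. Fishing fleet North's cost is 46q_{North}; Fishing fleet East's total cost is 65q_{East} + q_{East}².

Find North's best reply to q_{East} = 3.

75.5

Fishing fleet North's profit: π = q_{North}(354 − 2(q_{North} + q_{East})) − 46q_{North}.
∂π/∂q_{North} = 308 − 4q_{North} − 2q_{East} = 0, so q_{North} = 77 − 0.5q_{East}.
At q_{East} = 3: q_{North} = 77 − 0.5·3 = 75.5.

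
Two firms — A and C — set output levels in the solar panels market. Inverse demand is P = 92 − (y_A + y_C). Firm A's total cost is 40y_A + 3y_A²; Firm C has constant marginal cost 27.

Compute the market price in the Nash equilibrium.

58.2

Firm A's profit: π = y_A(92 − (y_A + y_C)) − 40y_A − 3y_A².
∂π/∂y_A = 52 − 8y_A − y_C = 0, so y_A = 6.5 − 0.125y_C.
For C: ∂π/∂y_C = 65 − 2y_C − y_A = 0 ⇒ y_C = 32.5 − 0.5y_A.
Plugging y_C into A's best response: y_A = 6.5 − 0.125(32.5 − 0.5y_A) ⇒ 0.9375y_A = 2.4375, so y_A = 2.6.
Then y_C = 32.5 − 0.5·2.6 = 31.2.
Equilibrium price: P = 92 − 33.8 = 58.2.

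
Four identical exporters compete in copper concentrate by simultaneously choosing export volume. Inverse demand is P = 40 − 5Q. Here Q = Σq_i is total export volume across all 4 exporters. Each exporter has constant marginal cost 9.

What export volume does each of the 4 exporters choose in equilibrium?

A representative exporter's profit is π_i = q_i(40 − 5Q) − 9q_i, with Q = q_i + Σ_{j≠i} q_j.
First-order condition: 31 − 10q_i − 5Σ_{j≠i} q_j = 0.
Imposing symmetry (q_j = q for all j) turns Σ_{j≠i} q_j into 3q, so 31 = 25q and q = 1.24.

1.24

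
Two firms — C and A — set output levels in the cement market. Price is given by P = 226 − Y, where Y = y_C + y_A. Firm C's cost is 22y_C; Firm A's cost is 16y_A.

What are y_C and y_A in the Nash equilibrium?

Firm C's profit: π = y_C(226 − (y_C + y_A)) − 22y_C.
∂π/∂y_C = 204 − 2y_C − y_A = 0, so y_C = 102 − 0.5y_A.
By the same steps for A: y_A = 105 − 0.5y_C.
Plugging y_A into C's best response: y_C = 102 − 0.5(105 − 0.5y_C) ⇒ 0.75y_C = 49.5, so y_C = 66.
Then y_A = 105 − 0.5·66 = 72.

66, 72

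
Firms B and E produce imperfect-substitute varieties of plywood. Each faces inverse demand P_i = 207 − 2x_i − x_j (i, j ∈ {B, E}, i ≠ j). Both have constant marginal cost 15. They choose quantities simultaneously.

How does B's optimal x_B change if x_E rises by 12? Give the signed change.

Firm B's profit: π = x_B(207 − 2x_B − x_E) − 15x_B.
∂π/∂x_B = 192 − 4x_B − x_E = 0 ⇒ x_B = 48 − 0.25x_E.
The reaction-function slope is −0.25, so a 12-unit rise in x_E moves x_B by −0.25 × 12 = −3. B's best response falls — the actions are strategic substitutes.

-3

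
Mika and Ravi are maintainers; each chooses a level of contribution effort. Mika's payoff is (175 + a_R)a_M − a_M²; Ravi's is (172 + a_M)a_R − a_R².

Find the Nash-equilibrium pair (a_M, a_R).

174, 173

Expanding Mika's payoff: 175a_M + a_Ra_M − a_M².
∂π/∂a_M = 175 + a_R − 2a_M = 0, so a_M = 87.5 + 0.5a_R.
Likewise for Ravi: a_R = 86 + 0.5a_M.
Solving the two reaction functions simultaneously: (1 − (0.5)(0.5))a_M = 87.5 + 0.5·86, so 0.75a_M = 130.5 and a_M = 174.
Then a_R = 86 + 0.5·174 = 173.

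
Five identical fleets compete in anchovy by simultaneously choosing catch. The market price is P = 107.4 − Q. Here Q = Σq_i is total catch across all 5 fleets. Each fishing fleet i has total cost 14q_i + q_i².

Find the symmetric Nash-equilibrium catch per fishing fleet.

A representative fishing fleet's profit is π_i = q_i(107.4 − Q) − 14q_i − q_i², with Q = q_i + Σ_{j≠i} q_j.
First-order condition: 93.4 − 4q_i − Σ_{j≠i} q_j = 0.
In a symmetric equilibrium every fishing fleet chooses the same q, so Σ_{j≠i} q_j = 4q. The condition becomes 93.4 − 8q = 0, giving q = 93.4/8 = 11.675.

11.675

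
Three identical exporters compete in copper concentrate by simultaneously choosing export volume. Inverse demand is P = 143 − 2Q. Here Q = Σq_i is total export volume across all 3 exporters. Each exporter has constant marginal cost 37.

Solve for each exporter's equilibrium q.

13.25

A representative exporter's profit is π_i = q_i(143 − 2Q) − 37q_i, with Q = q_i + Σ_{j≠i} q_j.
First-order condition: 106 − 4q_i − 2Σ_{j≠i} q_j = 0.
In a symmetric equilibrium every exporter chooses the same q, so Σ_{j≠i} q_j = 2q. The condition becomes 106 − 8q = 0, giving q = 106/8 = 13.25.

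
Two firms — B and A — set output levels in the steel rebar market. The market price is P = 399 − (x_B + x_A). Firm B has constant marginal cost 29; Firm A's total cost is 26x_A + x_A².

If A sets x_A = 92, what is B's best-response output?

Firm B's profit: π = x_B(399 − (x_B + x_A)) − 29x_B.
∂π/∂x_B = 370 − 2x_B − x_A = 0, so x_B = 185 − 0.5x_A.
At x_A = 92: x_B = 185 − 0.5·92 = 139.

139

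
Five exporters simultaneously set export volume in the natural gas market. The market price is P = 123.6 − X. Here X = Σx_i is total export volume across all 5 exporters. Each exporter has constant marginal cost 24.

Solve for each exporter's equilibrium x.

16.6

A representative exporter's profit is π_i = x_i(123.6 − X) − 24x_i, with X = x_i + Σ_{j≠i} x_j.
First-order condition: 99.6 − 2x_i − Σ_{j≠i} x_j = 0.
Imposing symmetry (x_j = x for all j) turns Σ_{j≠i} x_j into 4x, so 99.6 = 6x and x = 16.6.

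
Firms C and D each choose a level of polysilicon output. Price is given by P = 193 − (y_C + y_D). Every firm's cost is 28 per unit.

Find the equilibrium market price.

Firm C's profit: π = y_C(193 − (y_C + y_D)) − 28y_C.
∂π/∂y_C = 165 − 2y_C − y_D = 0, so y_C = 82.5 − 0.5y_D.
Setting y_C = y_D in the reaction function: y_C = 82.5 − 0.5y_C, so y_C = 82.5 / 1.5 = 55.
Equilibrium price: P = 193 − 110 = 83.

83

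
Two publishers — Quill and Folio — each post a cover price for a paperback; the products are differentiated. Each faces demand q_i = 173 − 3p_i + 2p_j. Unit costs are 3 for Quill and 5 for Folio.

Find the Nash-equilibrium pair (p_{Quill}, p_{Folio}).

Quill's profit: π = (p_{Quill} − 3)(173 − 3p_{Quill} + 2p_{Folio}).
∂π/∂p_{Quill} = 182 − 6p_{Quill} + 2p_{Folio} = 0 ⇒ p_{Quill} = 91/3 + (1/3)p_{Folio}.
Similarly p_{Folio} = 94/3 + (1/3)p_{Quill}.
Plugging p_{Folio} into Quill's best response: p_{Quill} = 91/3 + (1/3)(94/3 + (1/3)p_{Quill}) ⇒ (8/9)p_{Quill} = 367/9, so p_{Quill} = 45.875.
Then p_{Folio} = 94/3 + (1/3)·45.875 = 46.625.

45.875, 46.625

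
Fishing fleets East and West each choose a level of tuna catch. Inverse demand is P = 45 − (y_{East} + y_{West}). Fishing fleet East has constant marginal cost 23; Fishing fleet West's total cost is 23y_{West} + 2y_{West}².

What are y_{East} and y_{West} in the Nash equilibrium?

Fishing fleet East's profit: π = y_{East}(45 − (y_{East} + y_{West})) − 23y_{East}.
∂π/∂y_{East} = 22 − 2y_{East} − y_{West} = 0, so y_{East} = 11 − 0.5y_{West}.
For West: ∂π/∂y_{West} = 22 − 6y_{West} − y_{East} = 0 ⇒ y_{West} = 11/3 − (1/6)y_{East}.
Plugging y_{West} into East's best response: y_{East} = 11 − 0.5(11/3 − (1/6)y_{East}) ⇒ (11/12)y_{East} = 55/6, so y_{East} = 10.
Then y_{West} = 11/3 − (1/6)·10 = 2.

10, 2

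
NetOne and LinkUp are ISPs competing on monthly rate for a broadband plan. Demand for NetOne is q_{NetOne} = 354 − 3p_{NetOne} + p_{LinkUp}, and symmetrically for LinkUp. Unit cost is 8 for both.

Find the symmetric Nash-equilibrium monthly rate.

75.6

NetOne's profit: π = (p_{NetOne} − 8)(354 − 3p_{NetOne} + p_{LinkUp}).
∂π/∂p_{NetOne} = 378 − 6p_{NetOne} + p_{LinkUp} = 0 ⇒ p_{NetOne} = 63 + (1/6)p_{LinkUp}.
The game is symmetric, so in equilibrium p_{LinkUp} = p_{NetOne}: the reaction function gives (5/6)p_{NetOne} = 63, hence p_{NetOne} = 75.6.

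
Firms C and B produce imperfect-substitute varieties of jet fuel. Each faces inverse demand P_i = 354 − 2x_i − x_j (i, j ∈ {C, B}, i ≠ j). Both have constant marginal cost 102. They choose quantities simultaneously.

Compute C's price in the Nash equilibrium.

202.8

Firm C's profit: π = x_C(354 − 2x_C − x_B) − 102x_C.
∂π/∂x_C = 252 − 4x_C − x_B = 0 ⇒ x_C = 63 − 0.25x_B.
The game is symmetric, so in equilibrium x_B = x_C: the reaction function gives 1.25x_C = 63, hence x_C = 50.4.
P_C = 354 − 2·50.4 − 50.4 = 202.8.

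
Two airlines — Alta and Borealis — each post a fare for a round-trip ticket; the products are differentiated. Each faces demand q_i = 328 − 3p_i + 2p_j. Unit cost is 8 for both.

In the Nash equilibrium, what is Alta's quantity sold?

240

Alta's profit: π = (p_{Alta} − 8)(328 − 3p_{Alta} + 2p_{Borealis}).
∂π/∂p_{Alta} = 352 − 6p_{Alta} + 2p_{Borealis} = 0 ⇒ p_{Alta} = 176/3 + (1/3)p_{Borealis}.
Setting p_{Alta} = p_{Borealis} in the reaction function: p_{Alta} = 176/3 + (1/3)p_{Alta}, so p_{Alta} = (176/3) / (2/3) = 88.
q_{Alta} = 328 − 3·88 + 2·88 = 240.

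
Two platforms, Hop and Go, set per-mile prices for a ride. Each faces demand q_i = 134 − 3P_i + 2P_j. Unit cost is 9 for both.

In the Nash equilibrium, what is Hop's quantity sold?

Hop's profit: π = (P_{Hop} − 9)(134 − 3P_{Hop} + 2P_{Go}).
∂π/∂P_{Hop} = 161 − 6P_{Hop} + 2P_{Go} = 0 ⇒ P_{Hop} = 161/6 + (1/3)P_{Go}.
The game is symmetric, so in equilibrium P_{Go} = P_{Hop}: the reaction function gives (2/3)P_{Hop} = 161/6, hence P_{Hop} = 40.25.
q_{Hop} = 134 − 3·40.25 + 2·40.25 = 93.75.

93.75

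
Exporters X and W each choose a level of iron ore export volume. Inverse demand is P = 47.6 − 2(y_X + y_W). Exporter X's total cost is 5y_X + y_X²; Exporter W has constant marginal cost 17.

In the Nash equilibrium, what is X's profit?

Exporter X's profit: π = y_X(47.6 − 2(y_X + y_W)) − 5y_X − y_X².
∂π/∂y_X = 42.6 − 6y_X − 2y_W = 0, so y_X = 7.1 − (1/3)y_W.
For W: ∂π/∂y_W = 30.6 − 4y_W − 2y_X = 0 ⇒ y_W = 7.65 − 0.5y_X.
Solving the two reaction functions simultaneously: (1 − (−1/3)(−0.5))y_X = 7.1 − (1/3)·7.65, so (5/6)y_X = 4.55 and y_X = 5.46.
Then y_W = 7.65 − 0.5·5.46 = 4.92.
Price P = 47.6 − 2·10.38 = 26.84.
X's profit: (26.84 − 5)·5.46 − (5.46)² = 89.4348.

89.4348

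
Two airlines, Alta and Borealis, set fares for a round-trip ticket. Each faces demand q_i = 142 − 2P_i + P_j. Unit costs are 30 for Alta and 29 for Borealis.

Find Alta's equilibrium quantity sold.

74.4

Alta's profit: π = (P_{Alta} − 30)(142 − 2P_{Alta} + P_{Borealis}).
∂π/∂P_{Alta} = 202 − 4P_{Alta} + P_{Borealis} = 0 ⇒ P_{Alta} = 50.5 + 0.25P_{Borealis}.
Similarly P_{Borealis} = 50 + 0.25P_{Alta}.
Plugging P_{Borealis} into Alta's best response: P_{Alta} = 50.5 + 0.25(50 + 0.25P_{Alta}) ⇒ 0.9375P_{Alta} = 63, so P_{Alta} = 67.2.
Then P_{Borealis} = 50 + 0.25·67.2 = 66.8.
q_{Alta} = 142 − 2·67.2 + 66.8 = 74.4.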